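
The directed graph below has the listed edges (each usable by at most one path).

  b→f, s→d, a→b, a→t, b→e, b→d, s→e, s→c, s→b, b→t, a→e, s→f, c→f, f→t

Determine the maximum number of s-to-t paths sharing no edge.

Assign every edge capacity 1; by Menger, the answer equals the max flow.
Path s→b→t (+1); total 1.
Path s→f→t (+1); total 2.
No residual s→t path; max flow = 2.
Certifying cut of size 2: {f→t, s→b}.

2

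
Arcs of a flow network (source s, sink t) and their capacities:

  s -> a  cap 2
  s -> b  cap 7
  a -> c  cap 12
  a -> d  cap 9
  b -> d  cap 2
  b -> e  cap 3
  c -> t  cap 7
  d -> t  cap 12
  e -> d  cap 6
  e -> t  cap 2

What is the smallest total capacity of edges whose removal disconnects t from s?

Augment s→a→c→t: bottleneck 2, flow now 2.
Augment s→b→d→t: bottleneck 2, flow now 4.
Augment s→b→e→t: bottleneck 2, flow now 6.
Augment s→b→e→d→t: bottleneck 1, flow now 7.
No augmenting path remains; maximum flow = 7.
By max-flow min-cut, the minimum cut capacity equals the max flow.
In the residual graph, reachable from s: {s, b}.
Min-cut edges: s→a (2), b→d (2), b→e (3); capacity 2 + 2 + 3 = 7.

7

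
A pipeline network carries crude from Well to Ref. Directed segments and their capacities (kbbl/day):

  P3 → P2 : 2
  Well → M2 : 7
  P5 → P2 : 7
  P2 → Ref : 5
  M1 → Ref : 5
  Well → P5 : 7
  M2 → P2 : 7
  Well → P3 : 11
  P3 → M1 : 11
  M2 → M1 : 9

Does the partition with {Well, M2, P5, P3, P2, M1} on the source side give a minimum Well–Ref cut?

Given cut capacity: 5 + 5 = 10.
Augment Well→M2→P2→Ref: bottleneck 5, flow now 5.
Augment Well→M2→M1→Ref: bottleneck 2, flow now 7.
Augment Well→P3→M1→Ref: bottleneck 3, flow now 10.
No augmenting path remains; maximum flow = 10.
Cut capacity 10 equals the max flow, so it is a minimum cut.

Yes — it is a minimum cut (capacity 10).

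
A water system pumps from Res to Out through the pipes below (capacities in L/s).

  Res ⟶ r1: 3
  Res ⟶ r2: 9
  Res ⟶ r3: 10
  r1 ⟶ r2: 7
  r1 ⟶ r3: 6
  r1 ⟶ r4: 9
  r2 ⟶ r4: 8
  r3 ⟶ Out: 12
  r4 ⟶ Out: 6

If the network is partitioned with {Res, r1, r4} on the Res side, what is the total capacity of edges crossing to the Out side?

Edges leaving {Res, r1, r4}: Res→r2 (9), Res→r3 (10), r1→r2 (7), r1→r3 (6), r4→Out (6).
Cut capacity = 9 + 10 + 7 + 6 + 6 = 38.

38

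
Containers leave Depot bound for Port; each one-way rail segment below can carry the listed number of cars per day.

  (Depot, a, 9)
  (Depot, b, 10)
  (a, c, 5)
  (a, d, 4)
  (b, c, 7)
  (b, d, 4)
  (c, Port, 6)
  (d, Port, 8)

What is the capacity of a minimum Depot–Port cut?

14

Augment Depot→a→c→Port: bottleneck 5, flow now 5.
Augment Depot→a→d→Port: bottleneck 4, flow now 9.
Augment Depot→b→c→Port: bottleneck 1, flow now 10.
Augment Depot→b→d→Port: bottleneck 4, flow now 14.
No augmenting path remains; maximum flow = 14.
By max-flow min-cut, the minimum cut capacity equals the max flow.
In the residual graph, reachable from Depot: {Depot, a, b, c}.
Min-cut edges: a→d (4), b→d (4), c→Port (6); capacity 4 + 4 + 6 = 14.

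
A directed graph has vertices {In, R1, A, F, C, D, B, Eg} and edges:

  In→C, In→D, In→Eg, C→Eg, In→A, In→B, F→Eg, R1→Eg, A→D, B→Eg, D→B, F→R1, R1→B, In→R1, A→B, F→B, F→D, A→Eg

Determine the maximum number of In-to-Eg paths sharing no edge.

5

Assign every edge capacity 1; by Menger, the answer equals the max flow.
Path In→Eg (+1); total 1.
Path In→R1→Eg (+1); total 2.
Path In→A→Eg (+1); total 3.
Path In→C→Eg (+1); total 4.
Path In→B→Eg (+1); total 5.
No residual In→Eg path; max flow = 5.
Certifying cut of size 5: {B→Eg, In→A, In→C, In→Eg, In→R1}.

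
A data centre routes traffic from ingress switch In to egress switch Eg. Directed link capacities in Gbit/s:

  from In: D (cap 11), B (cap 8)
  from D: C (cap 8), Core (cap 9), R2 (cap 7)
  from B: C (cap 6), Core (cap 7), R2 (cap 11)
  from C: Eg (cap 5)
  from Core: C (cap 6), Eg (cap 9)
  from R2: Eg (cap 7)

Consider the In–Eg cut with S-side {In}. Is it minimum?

Given cut capacity: 11 + 8 = 19.
Augment In→D→C→Eg: bottleneck 5, flow now 5.
Augment In→D→Core→Eg: bottleneck 6, flow now 11.
Augment In→B→Core→Eg: bottleneck 3, flow now 14.
Augment In→B→R2→Eg: bottleneck 5, flow now 19.
No augmenting path remains; maximum flow = 19.
Cut capacity 19 equals the max flow, so it is a minimum cut.

Yes — it is a minimum cut (capacity 19).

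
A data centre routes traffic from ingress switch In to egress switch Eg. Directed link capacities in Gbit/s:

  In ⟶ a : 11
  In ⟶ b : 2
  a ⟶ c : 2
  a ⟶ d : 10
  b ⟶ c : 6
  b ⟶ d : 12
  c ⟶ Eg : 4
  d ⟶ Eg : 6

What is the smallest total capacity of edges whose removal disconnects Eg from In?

Augment In→a→c→Eg: bottleneck 2, flow now 2.
Augment In→a→d→Eg: bottleneck 6, flow now 8.
Augment In→b→c→Eg: bottleneck 2, flow now 10.
No augmenting path remains; maximum flow = 10.
By max-flow min-cut, the minimum cut capacity equals the max flow.
In the residual graph, reachable from In: {In, a, d}.
Min-cut edges: In→b (2), a→c (2), d→Eg (6); capacity 2 + 2 + 6 = 10.

10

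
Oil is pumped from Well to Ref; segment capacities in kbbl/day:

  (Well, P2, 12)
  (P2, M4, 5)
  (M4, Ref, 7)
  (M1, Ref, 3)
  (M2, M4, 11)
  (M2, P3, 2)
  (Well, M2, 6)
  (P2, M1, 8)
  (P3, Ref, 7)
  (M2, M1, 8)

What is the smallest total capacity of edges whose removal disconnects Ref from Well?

12

Augment Well→P2→M1→Ref: bottleneck 3, flow now 3.
Augment Well→P2→M4→Ref: bottleneck 5, flow now 8.
Augment Well→M2→M4→Ref: bottleneck 2, flow now 10.
Augment Well→M2→P3→Ref: bottleneck 2, flow now 12.
No augmenting path remains; maximum flow = 12.
By max-flow min-cut, the minimum cut capacity equals the max flow.
In the residual graph, reachable from Well: {Well, P2, M2, M1, M4}.
Min-cut edges: M2→P3 (2), M1→Ref (3), M4→Ref (7); capacity 2 + 3 + 7 = 12.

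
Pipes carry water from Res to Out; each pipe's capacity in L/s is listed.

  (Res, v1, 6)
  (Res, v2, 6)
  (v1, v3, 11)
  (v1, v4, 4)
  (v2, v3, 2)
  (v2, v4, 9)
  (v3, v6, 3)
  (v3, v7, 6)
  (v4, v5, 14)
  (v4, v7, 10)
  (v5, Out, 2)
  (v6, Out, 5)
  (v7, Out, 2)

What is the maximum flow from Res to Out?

Augment Res→v1→v3→v6→Out: bottleneck 3, flow now 3.
Augment Res→v1→v3→v7→Out: bottleneck 2, flow now 5.
Augment Res→v1→v4→v5→Out: bottleneck 1, flow now 6.
Augment Res→v2→v4→v5→Out: bottleneck 1, flow now 7.
No augmenting path remains; maximum flow = 7.
In the residual graph, reachable from Res: {Res, v1, v2, v3, v4, v5, v7}.
Min-cut edges: v3→v6 (3), v5→Out (2), v7→Out (2); capacity 3 + 2 + 2 = 7.
This cut is saturated, so no flow can exceed 7.

7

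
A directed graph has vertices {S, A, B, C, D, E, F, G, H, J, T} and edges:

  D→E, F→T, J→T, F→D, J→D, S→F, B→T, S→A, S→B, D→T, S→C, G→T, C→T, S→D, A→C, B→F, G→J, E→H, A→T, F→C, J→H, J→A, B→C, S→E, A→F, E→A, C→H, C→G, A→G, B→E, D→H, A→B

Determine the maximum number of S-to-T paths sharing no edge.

6

Assign every edge capacity 1; by Menger, the answer equals the max flow.
Path S→A→T (+1); total 1.
Path S→B→T (+1); total 2.
Path S→C→T (+1); total 3.
Path S→D→T (+1); total 4.
Path S→F→T (+1); total 5.
Path S→E→A→G→T (+1); total 6.
No residual S→T path; max flow = 6.
Certifying cut of size 6: {S→A, S→B, S→C, S→D, S→E, S→F}.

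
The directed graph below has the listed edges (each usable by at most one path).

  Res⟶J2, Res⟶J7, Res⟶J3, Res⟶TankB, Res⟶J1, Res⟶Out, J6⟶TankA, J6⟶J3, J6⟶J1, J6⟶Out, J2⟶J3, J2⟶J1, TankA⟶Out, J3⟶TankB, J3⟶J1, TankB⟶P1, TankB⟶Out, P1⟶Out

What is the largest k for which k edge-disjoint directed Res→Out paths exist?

Assign every edge capacity 1; by Menger, the answer equals the max flow.
Path Res→Out (+1); total 1.
Path Res→TankB→Out (+1); total 2.
Path Res→J3→TankB→P1→Out (+1); total 3.
No residual Res→Out path; max flow = 3.
Certifying cut of size 3: {J3→TankB, Res→Out, Res→TankB}.

3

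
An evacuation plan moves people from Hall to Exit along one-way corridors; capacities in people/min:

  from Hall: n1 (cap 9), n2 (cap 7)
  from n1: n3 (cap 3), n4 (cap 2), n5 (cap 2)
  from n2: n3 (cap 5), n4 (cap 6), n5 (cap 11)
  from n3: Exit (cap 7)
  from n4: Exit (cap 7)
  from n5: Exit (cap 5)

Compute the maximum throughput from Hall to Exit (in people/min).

14

Augment Hall→n1→n3→Exit: bottleneck 3, flow now 3.
Augment Hall→n1→n4→Exit: bottleneck 2, flow now 5.
Augment Hall→n1→n5→Exit: bottleneck 2, flow now 7.
Augment Hall→n2→n3→Exit: bottleneck 4, flow now 11.
Augment Hall→n2→n4→Exit: bottleneck 3, flow now 14.
No augmenting path remains; maximum flow = 14.
In the residual graph, reachable from Hall: {Hall, n1}.
Min-cut edges: Hall→n2 (7), n1→n3 (3), n1→n4 (2), n1→n5 (2); capacity 7 + 3 + 2 + 2 = 14.
This cut is saturated, so no flow can exceed 14.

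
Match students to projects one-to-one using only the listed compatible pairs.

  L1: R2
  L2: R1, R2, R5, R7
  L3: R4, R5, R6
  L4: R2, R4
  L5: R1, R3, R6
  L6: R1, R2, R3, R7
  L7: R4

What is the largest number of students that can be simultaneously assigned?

6

Unit-capacity flow: source→left, listed edges, right→sink; max matching = max flow.
Augmenting path L1→R2 (+1); matched 1.
Augmenting path L2→R1 (+1); matched 2.
Augmenting path L3→R4 (+1); matched 3.
Augmenting path L5→R3 (+1); matched 4.
Augmenting path L6→R7 (+1); matched 5.
Augmenting path L4→R4→L3→R5 (+1); matched 6.
No augmenting path remains; maximum matching = 6.
König certificate: {L2, L3, L5, L6, R2, R4} is a vertex cover of size 6 (every listed pair touches it), so no matching can be larger.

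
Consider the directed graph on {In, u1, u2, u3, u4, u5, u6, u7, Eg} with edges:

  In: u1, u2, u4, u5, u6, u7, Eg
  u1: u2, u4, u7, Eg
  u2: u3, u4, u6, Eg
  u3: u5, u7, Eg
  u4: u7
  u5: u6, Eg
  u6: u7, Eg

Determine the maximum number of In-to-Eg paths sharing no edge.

5

Assign every edge capacity 1; by Menger, the answer equals the max flow.
Path In→Eg (+1); total 1.
Path In→u1→Eg (+1); total 2.
Path In→u2→Eg (+1); total 3.
Path In→u5→Eg (+1); total 4.
Path In→u6→Eg (+1); total 5.
No residual In→Eg path; max flow = 5.
Certifying cut of size 5: {In→Eg, In→u1, In→u2, In→u5, In→u6}.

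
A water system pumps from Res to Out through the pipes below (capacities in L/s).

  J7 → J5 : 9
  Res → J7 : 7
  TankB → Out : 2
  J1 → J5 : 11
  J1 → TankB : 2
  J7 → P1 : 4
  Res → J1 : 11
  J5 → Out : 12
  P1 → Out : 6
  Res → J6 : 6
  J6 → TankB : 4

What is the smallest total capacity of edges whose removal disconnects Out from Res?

18

Augment Res→J7→J5→Out: bottleneck 7, flow now 7.
Augment Res→J1→J5→Out: bottleneck 5, flow now 12.
Augment Res→J1→TankB→Out: bottleneck 2, flow now 14.
Augment Res→J1→J5→J7→P1→Out: bottleneck 4, flow now 18. (uses reverse residual edge)
No augmenting path remains; maximum flow = 18.
By max-flow min-cut, the minimum cut capacity equals the max flow.
In the residual graph, reachable from Res: {Res, J7, J1, J6, J5, TankB}.
Min-cut edges: J7→P1 (4), J5→Out (12), TankB→Out (2); capacity 4 + 12 + 2 = 18.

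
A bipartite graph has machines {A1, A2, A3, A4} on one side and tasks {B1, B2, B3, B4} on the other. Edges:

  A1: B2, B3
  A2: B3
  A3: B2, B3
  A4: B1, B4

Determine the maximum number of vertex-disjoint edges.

Unit-capacity flow: source→left, listed edges, right→sink; max matching = max flow.
Augmenting path A1→B2 (+1); matched 1.
Augmenting path A2→B3 (+1); matched 2.
Augmenting path A4→B1 (+1); matched 3.
No augmenting path remains; maximum matching = 3.
König certificate: {A4, B2, B3} is a vertex cover of size 3 (every listed pair touches it), so no matching can be larger.

3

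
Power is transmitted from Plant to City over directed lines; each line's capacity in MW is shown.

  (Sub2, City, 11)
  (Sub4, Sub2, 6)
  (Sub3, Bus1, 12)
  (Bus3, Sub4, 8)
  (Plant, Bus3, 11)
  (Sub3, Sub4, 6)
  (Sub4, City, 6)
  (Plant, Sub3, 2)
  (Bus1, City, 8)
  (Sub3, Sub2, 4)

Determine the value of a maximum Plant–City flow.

Augment Plant→Sub3→Sub4→City: bottleneck 2, flow now 2.
Augment Plant→Bus3→Sub4→City: bottleneck 4, flow now 6.
Augment Plant→Bus3→Sub4→Sub2→City: bottleneck 4, flow now 10.
No augmenting path remains; maximum flow = 10.
In the residual graph, reachable from Plant: {Plant, Bus3}.
Min-cut edges: Plant→Sub3 (2), Bus3→Sub4 (8); capacity 2 + 8 = 10.
This cut is saturated, so no flow can exceed 10.

10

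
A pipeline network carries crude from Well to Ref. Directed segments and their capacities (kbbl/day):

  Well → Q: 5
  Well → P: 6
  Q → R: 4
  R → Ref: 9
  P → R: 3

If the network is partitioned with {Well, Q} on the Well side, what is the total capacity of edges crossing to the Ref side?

10

Edges leaving {Well, Q}: Well→P (6), Q→R (4).
Cut capacity = 6 + 4 = 10.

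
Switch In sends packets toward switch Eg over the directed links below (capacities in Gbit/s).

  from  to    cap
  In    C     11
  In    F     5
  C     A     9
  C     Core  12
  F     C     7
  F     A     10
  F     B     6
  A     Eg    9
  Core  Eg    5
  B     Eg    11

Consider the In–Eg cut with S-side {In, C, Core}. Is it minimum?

No — its capacity is 19, but the minimum cut has capacity 16.

Given cut capacity: 5 + 9 + 5 = 19.
Augment In→C→A→Eg: bottleneck 9, flow now 9.
Augment In→C→Core→Eg: bottleneck 2, flow now 11.
Augment In→F→B→Eg: bottleneck 5, flow now 16.
No augmenting path remains; maximum flow = 16.
In the residual graph, reachable from In: {In}.
Min-cut edges: In→C (11), In→F (5); capacity 11 + 5 = 16.
Cut capacity 19 exceeds the max flow 16, so it is not minimum.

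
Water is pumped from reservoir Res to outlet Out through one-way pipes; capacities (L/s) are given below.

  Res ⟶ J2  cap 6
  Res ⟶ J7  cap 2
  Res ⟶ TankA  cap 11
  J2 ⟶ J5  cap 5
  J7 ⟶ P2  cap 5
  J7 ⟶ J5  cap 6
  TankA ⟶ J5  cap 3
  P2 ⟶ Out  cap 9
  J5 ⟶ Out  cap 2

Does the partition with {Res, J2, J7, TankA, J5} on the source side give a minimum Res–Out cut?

No — its capacity is 7, but the minimum cut has capacity 4.

Given cut capacity: 5 + 2 = 7.
Augment Res→J2→J5→Out: bottleneck 2, flow now 2.
Augment Res→J7→P2→Out: bottleneck 2, flow now 4.
No augmenting path remains; maximum flow = 4.
In the residual graph, reachable from Res: {Res, J2, TankA, J5}.
Min-cut edges: Res→J7 (2), J5→Out (2); capacity 2 + 2 = 4.
Cut capacity 7 exceeds the max flow 4, so it is not minimum.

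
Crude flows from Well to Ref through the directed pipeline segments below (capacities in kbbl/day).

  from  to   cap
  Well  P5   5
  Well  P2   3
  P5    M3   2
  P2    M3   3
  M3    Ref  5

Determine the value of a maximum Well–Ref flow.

Augment Well→P5→M3→Ref: bottleneck 2, flow now 2.
Augment Well→P2→M3→Ref: bottleneck 3, flow now 5.
No augmenting path remains; maximum flow = 5.
In the residual graph, reachable from Well: {Well, P5}.
Min-cut edges: Well→P2 (3), P5→M3 (2); capacity 3 + 2 = 5.
This cut is saturated, so no flow can exceed 5.

5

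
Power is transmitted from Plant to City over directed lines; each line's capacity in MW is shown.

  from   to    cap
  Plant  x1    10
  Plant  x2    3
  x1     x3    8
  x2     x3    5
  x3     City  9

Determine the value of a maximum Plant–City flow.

Augment Plant→x1→x3→City: bottleneck 8, flow now 8.
Augment Plant→x2→x3→City: bottleneck 1, flow now 9.
No augmenting path remains; maximum flow = 9.
In the residual graph, reachable from Plant: {Plant, x1, x2, x3}.
Min-cut edges: x3→City (9); capacity 9 = 9.
This cut is saturated, so no flow can exceed 9.

9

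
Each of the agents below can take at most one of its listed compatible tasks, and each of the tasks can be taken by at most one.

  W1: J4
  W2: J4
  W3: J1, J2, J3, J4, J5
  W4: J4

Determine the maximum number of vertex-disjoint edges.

Unit-capacity flow: source→left, listed edges, right→sink; max matching = max flow.
Augmenting path W1→J4 (+1); matched 1.
Augmenting path W3→J1 (+1); matched 2.
No augmenting path remains; maximum matching = 2.
König certificate: {W3, J4} is a vertex cover of size 2 (every listed pair touches it), so no matching can be larger.

2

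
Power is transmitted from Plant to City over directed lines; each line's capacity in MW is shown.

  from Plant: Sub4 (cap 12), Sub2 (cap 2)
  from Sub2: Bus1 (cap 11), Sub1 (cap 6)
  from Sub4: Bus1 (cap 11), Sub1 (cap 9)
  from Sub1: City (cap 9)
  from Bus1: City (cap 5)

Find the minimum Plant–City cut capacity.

14

Augment Plant→Sub2→Sub1→City: bottleneck 2, flow now 2.
Augment Plant→Sub4→Sub1→City: bottleneck 7, flow now 9.
Augment Plant→Sub4→Bus1→City: bottleneck 5, flow now 14.
No augmenting path remains; maximum flow = 14.
By max-flow min-cut, the minimum cut capacity equals the max flow.
In the residual graph, reachable from Plant: {Plant}.
Min-cut edges: Plant→Sub2 (2), Plant→Sub4 (12); capacity 2 + 12 = 14.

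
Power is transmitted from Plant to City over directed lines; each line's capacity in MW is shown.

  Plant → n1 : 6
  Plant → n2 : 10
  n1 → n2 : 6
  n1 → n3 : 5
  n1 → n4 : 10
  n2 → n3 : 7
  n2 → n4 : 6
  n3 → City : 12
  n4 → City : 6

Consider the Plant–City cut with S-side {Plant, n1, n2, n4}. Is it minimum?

Given cut capacity: 5 + 7 + 6 = 18.
Augment Plant→n1→n3→City: bottleneck 5, flow now 5.
Augment Plant→n1→n4→City: bottleneck 1, flow now 6.
Augment Plant→n2→n3→City: bottleneck 7, flow now 13.
Augment Plant→n2→n4→City: bottleneck 3, flow now 16.
No augmenting path remains; maximum flow = 16.
In the residual graph, reachable from Plant: {Plant}.
Min-cut edges: Plant→n1 (6), Plant→n2 (10); capacity 6 + 10 = 16.
Cut capacity 18 exceeds the max flow 16, so it is not minimum.

No — its capacity is 18, but the minimum cut has capacity 16.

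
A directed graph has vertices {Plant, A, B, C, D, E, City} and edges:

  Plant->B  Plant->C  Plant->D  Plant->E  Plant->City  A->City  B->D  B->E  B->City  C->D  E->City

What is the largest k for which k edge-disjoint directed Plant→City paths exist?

Assign every edge capacity 1; by Menger, the answer equals the max flow.
Path Plant→City (+1); total 1.
Path Plant→B→City (+1); total 2.
Path Plant→E→City (+1); total 3.
No residual Plant→City path; max flow = 3.
Certifying cut of size 3: {Plant→B, Plant→City, Plant→E}.

3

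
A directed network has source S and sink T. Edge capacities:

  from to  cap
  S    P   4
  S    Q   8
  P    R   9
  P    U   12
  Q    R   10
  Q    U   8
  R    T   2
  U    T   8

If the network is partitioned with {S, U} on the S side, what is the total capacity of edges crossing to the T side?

20

Edges leaving {S, U}: S→P (4), S→Q (8), U→T (8).
Cut capacity = 4 + 8 + 8 = 20.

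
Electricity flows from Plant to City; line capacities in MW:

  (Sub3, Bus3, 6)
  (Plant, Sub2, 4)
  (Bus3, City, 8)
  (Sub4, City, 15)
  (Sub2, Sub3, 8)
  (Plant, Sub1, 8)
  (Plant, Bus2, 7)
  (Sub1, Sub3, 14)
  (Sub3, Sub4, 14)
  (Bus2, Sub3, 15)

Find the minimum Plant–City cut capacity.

19

Augment Plant→Sub2→Sub3→Bus3→City: bottleneck 4, flow now 4.
Augment Plant→Bus2→Sub3→Bus3→City: bottleneck 2, flow now 6.
Augment Plant→Bus2→Sub3→Sub4→City: bottleneck 5, flow now 11.
Augment Plant→Sub1→Sub3→Sub4→City: bottleneck 8, flow now 19.
No augmenting path remains; maximum flow = 19.
By max-flow min-cut, the minimum cut capacity equals the max flow.
In the residual graph, reachable from Plant: {Plant}.
Min-cut edges: Plant→Sub2 (4), Plant→Bus2 (7), Plant→Sub1 (8); capacity 4 + 7 + 8 = 19.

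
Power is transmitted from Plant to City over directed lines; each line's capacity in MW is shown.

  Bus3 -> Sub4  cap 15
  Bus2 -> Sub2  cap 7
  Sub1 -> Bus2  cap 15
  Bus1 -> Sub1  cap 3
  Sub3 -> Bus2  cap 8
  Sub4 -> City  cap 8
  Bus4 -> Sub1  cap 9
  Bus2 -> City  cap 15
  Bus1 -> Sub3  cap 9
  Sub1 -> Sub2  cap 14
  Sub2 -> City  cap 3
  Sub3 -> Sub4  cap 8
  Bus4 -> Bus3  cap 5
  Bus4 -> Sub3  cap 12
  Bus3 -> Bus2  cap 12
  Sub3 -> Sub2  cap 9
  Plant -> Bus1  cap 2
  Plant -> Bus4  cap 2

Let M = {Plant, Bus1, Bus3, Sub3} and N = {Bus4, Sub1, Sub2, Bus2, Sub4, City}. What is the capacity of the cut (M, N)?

Edges leaving {Plant, Bus1, Bus3, Sub3}: Plant→Bus4 (2), Bus1→Sub1 (3), Bus3→Bus2 (12), Bus3→Sub4 (15), Sub3→Sub2 (9), Sub3→Bus2 (8), Sub3→Sub4 (8).
Cut capacity = 2 + 3 + 12 + 15 + 9 + 8 + 8 = 57.

57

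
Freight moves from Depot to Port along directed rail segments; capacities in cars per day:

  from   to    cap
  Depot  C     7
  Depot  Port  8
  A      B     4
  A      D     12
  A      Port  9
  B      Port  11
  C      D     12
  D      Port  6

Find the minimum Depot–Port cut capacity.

14

Augment Depot→Port: bottleneck 8, flow now 8.
Augment Depot→C→D→Port: bottleneck 6, flow now 14.
No augmenting path remains; maximum flow = 14.
By max-flow min-cut, the minimum cut capacity equals the max flow.
In the residual graph, reachable from Depot: {Depot, C, D}.
Min-cut edges: Depot→Port (8), D→Port (6); capacity 8 + 6 = 14.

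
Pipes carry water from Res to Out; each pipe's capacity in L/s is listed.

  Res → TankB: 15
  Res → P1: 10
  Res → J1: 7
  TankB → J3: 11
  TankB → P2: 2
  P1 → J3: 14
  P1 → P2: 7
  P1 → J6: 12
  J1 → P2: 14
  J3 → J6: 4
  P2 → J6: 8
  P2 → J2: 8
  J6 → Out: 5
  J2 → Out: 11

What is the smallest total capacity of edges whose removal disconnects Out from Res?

13

Augment Res→P1→J6→Out: bottleneck 5, flow now 5.
Augment Res→TankB→P2→J2→Out: bottleneck 2, flow now 7.
Augment Res→P1→P2→J2→Out: bottleneck 5, flow now 12.
Augment Res→J1→P2→J2→Out: bottleneck 1, flow now 13.
No augmenting path remains; maximum flow = 13.
By max-flow min-cut, the minimum cut capacity equals the max flow.
In the residual graph, reachable from Res: {Res, TankB, P1, J1, J3, P2, J6}.
Min-cut edges: P2→J2 (8), J6→Out (5); capacity 8 + 5 = 13.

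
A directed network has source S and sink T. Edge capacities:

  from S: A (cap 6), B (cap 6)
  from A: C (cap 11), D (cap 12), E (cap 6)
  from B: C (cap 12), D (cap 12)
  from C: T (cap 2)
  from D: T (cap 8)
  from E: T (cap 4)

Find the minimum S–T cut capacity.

12

Augment S→A→C→T: bottleneck 2, flow now 2.
Augment S→A→D→T: bottleneck 4, flow now 6.
Augment S→B→D→T: bottleneck 4, flow now 10.
Augment S→B→C→A→E→T: bottleneck 2, flow now 12. (uses reverse residual edge)
No augmenting path remains; maximum flow = 12.
By max-flow min-cut, the minimum cut capacity equals the max flow.
In the residual graph, reachable from S: {S}.
Min-cut edges: S→A (6), S→B (6); capacity 6 + 6 = 12.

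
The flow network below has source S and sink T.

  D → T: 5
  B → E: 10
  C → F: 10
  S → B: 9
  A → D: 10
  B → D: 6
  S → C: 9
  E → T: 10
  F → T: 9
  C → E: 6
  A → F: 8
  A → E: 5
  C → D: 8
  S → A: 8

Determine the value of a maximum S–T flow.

24

Augment S→A→D→T: bottleneck 5, flow now 5.
Augment S→A→E→T: bottleneck 3, flow now 8.
Augment S→B→E→T: bottleneck 7, flow now 15.
Augment S→C→F→T: bottleneck 9, flow now 24.
No augmenting path remains; maximum flow = 24.
In the residual graph, reachable from S: {S, A, B, C, D, E, F}.
Min-cut edges: D→T (5), E→T (10), F→T (9); capacity 5 + 10 + 9 = 24.
This cut is saturated, so no flow can exceed 24.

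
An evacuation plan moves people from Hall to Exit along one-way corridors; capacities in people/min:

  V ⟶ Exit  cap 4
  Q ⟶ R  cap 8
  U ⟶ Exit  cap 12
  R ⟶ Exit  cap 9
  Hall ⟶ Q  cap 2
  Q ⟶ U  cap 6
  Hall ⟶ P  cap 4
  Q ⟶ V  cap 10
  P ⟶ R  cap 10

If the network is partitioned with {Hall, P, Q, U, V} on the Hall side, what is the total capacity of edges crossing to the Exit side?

34

Edges leaving {Hall, P, Q, U, V}: P→R (10), Q→R (8), U→Exit (12), V→Exit (4).
Cut capacity = 10 + 8 + 12 + 4 = 34.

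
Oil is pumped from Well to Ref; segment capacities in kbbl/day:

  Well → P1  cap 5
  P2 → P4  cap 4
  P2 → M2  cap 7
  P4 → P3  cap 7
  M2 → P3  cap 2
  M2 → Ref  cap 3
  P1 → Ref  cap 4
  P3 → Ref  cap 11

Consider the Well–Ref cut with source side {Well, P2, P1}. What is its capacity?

Edges leaving {Well, P2, P1}: P2→P4 (4), P2→M2 (7), P1→Ref (4).
Cut capacity = 4 + 7 + 4 = 15.

15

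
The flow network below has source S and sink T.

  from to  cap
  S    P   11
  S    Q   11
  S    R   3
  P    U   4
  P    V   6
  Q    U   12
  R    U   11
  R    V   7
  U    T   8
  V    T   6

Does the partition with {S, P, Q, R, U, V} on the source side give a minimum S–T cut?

Yes — it is a minimum cut (capacity 14).

Given cut capacity: 8 + 6 = 14.
Augment S→P→U→T: bottleneck 4, flow now 4.
Augment S→P→V→T: bottleneck 6, flow now 10.
Augment S→Q→U→T: bottleneck 4, flow now 14.
No augmenting path remains; maximum flow = 14.
Cut capacity 14 equals the max flow, so it is a minimum cut.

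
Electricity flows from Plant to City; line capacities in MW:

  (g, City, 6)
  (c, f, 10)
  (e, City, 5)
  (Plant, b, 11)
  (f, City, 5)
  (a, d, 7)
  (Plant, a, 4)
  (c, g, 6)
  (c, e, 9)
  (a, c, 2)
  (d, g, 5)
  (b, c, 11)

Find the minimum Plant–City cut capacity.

Augment Plant→a→c→e→City: bottleneck 2, flow now 2.
Augment Plant→a→d→g→City: bottleneck 2, flow now 4.
Augment Plant→b→c→e→City: bottleneck 3, flow now 7.
Augment Plant→b→c→f→City: bottleneck 5, flow now 12.
Augment Plant→b→c→g→City: bottleneck 3, flow now 15.
No augmenting path remains; maximum flow = 15.
By max-flow min-cut, the minimum cut capacity equals the max flow.
In the residual graph, reachable from Plant: {Plant}.
Min-cut edges: Plant→a (4), Plant→b (11); capacity 4 + 11 = 15.

15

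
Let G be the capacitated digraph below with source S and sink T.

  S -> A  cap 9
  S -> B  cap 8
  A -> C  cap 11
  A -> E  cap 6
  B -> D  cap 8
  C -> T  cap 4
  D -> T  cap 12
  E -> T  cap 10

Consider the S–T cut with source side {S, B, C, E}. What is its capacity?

Edges leaving {S, B, C, E}: S→A (9), B→D (8), C→T (4), E→T (10).
Cut capacity = 9 + 8 + 4 + 10 = 31.

31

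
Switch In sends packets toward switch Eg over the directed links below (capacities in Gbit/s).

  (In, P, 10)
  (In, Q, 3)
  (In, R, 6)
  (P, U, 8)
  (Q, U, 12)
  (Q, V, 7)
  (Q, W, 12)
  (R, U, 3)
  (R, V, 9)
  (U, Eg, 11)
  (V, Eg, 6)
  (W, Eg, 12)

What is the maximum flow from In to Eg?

17

Augment In→P→U→Eg: bottleneck 8, flow now 8.
Augment In→Q→U→Eg: bottleneck 3, flow now 11.
Augment In→R→V→Eg: bottleneck 6, flow now 17.
No augmenting path remains; maximum flow = 17.
In the residual graph, reachable from In: {In, P}.
Min-cut edges: In→Q (3), In→R (6), P→U (8); capacity 3 + 6 + 8 = 17.
This cut is saturated, so no flow can exceed 17.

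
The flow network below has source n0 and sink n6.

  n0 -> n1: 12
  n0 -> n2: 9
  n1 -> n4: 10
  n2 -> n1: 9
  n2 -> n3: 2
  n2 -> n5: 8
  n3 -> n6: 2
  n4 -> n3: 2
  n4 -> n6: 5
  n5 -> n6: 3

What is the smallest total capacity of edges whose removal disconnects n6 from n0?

10

Augment n0→n1→n4→n6: bottleneck 5, flow now 5.
Augment n0→n2→n3→n6: bottleneck 2, flow now 7.
Augment n0→n2→n5→n6: bottleneck 3, flow now 10.
No augmenting path remains; maximum flow = 10.
By max-flow min-cut, the minimum cut capacity equals the max flow.
In the residual graph, reachable from n0: {n0, n1, n2, n3, n4, n5}.
Min-cut edges: n3→n6 (2), n4→n6 (5), n5→n6 (3); capacity 2 + 5 + 3 = 10.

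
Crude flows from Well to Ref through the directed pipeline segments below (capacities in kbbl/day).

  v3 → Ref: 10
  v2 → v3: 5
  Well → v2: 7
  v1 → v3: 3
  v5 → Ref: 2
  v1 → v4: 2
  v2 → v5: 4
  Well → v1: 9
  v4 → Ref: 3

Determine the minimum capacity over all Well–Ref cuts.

12

Augment Well→v1→v3→Ref: bottleneck 3, flow now 3.
Augment Well→v1→v4→Ref: bottleneck 2, flow now 5.
Augment Well→v2→v3→Ref: bottleneck 5, flow now 10.
Augment Well→v2→v5→Ref: bottleneck 2, flow now 12.
No augmenting path remains; maximum flow = 12.
By max-flow min-cut, the minimum cut capacity equals the max flow.
In the residual graph, reachable from Well: {Well, v1}.
Min-cut edges: Well→v2 (7), v1→v3 (3), v1→v4 (2); capacity 7 + 3 + 2 = 12.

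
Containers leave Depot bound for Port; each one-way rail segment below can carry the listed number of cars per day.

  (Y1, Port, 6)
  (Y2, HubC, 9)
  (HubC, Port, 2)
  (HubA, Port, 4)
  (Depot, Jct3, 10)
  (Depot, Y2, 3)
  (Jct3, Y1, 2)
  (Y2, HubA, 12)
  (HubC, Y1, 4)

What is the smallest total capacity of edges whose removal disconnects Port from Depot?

Augment Depot→Jct3→Y1→Port: bottleneck 2, flow now 2.
Augment Depot→Y2→HubC→Port: bottleneck 2, flow now 4.
Augment Depot→Y2→HubA→Port: bottleneck 1, flow now 5.
No augmenting path remains; maximum flow = 5.
By max-flow min-cut, the minimum cut capacity equals the max flow.
In the residual graph, reachable from Depot: {Depot, Jct3}.
Min-cut edges: Depot→Y2 (3), Jct3→Y1 (2); capacity 3 + 2 = 5.

5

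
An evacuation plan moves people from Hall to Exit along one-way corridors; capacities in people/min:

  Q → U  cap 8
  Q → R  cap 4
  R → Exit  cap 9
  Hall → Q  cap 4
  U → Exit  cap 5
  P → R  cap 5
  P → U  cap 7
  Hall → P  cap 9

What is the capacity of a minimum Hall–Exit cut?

13

Augment Hall→P→R→Exit: bottleneck 5, flow now 5.
Augment Hall→P→U→Exit: bottleneck 4, flow now 9.
Augment Hall→Q→R→Exit: bottleneck 4, flow now 13.
No augmenting path remains; maximum flow = 13.
By max-flow min-cut, the minimum cut capacity equals the max flow.
In the residual graph, reachable from Hall: {Hall}.
Min-cut edges: Hall→P (9), Hall→Q (4); capacity 9 + 4 = 13.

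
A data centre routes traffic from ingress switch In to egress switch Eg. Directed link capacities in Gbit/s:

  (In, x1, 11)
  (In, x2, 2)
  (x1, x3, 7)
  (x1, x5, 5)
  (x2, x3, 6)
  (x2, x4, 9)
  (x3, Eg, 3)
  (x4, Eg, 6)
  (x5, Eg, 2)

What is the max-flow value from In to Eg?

Augment In→x1→x3→Eg: bottleneck 3, flow now 3.
Augment In→x1→x5→Eg: bottleneck 2, flow now 5.
Augment In→x2→x4→Eg: bottleneck 2, flow now 7.
No augmenting path remains; maximum flow = 7.
In the residual graph, reachable from In: {In, x1, x3, x5}.
Min-cut edges: In→x2 (2), x3→Eg (3), x5→Eg (2); capacity 2 + 3 + 2 = 7.
This cut is saturated, so no flow can exceed 7.

7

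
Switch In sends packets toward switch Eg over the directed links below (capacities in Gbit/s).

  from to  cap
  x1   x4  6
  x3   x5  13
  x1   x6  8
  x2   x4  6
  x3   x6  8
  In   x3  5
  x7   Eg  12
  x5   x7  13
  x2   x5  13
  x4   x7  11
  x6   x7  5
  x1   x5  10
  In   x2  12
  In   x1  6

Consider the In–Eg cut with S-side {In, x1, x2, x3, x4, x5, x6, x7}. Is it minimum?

Given cut capacity: 12 = 12.
Augment In→x1→x4→x7→Eg: bottleneck 6, flow now 6.
Augment In→x2→x4→x7→Eg: bottleneck 5, flow now 11.
Augment In→x2→x5→x7→Eg: bottleneck 1, flow now 12.
No augmenting path remains; maximum flow = 12.
Cut capacity 12 equals the max flow, so it is a minimum cut.

Yes — it is a minimum cut (capacity 12).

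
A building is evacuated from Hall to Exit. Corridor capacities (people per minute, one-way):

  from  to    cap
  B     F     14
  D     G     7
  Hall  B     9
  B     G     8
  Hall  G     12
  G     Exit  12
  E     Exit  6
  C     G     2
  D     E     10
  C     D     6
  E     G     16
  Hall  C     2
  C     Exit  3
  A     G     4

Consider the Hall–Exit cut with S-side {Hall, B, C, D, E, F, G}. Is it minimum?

No — its capacity is 21, but the minimum cut has capacity 14.

Given cut capacity: 3 + 6 + 12 = 21.
Augment Hall→C→Exit: bottleneck 2, flow now 2.
Augment Hall→G→Exit: bottleneck 12, flow now 14.
No augmenting path remains; maximum flow = 14.
In the residual graph, reachable from Hall: {Hall, B, F, G}.
Min-cut edges: Hall→C (2), G→Exit (12); capacity 2 + 12 = 14.
Cut capacity 21 exceeds the max flow 14, so it is not minimum.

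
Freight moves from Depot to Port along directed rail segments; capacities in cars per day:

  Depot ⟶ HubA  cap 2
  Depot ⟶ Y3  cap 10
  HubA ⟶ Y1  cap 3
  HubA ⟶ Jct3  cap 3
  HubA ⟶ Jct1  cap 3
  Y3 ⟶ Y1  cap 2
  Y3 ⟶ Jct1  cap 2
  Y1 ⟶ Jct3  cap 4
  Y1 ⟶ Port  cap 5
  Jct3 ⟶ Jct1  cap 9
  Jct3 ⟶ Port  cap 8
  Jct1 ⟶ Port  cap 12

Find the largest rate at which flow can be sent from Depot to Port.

6

Augment Depot→HubA→Y1→Port: bottleneck 2, flow now 2.
Augment Depot→Y3→Y1→Port: bottleneck 2, flow now 4.
Augment Depot→Y3→Jct1→Port: bottleneck 2, flow now 6.
No augmenting path remains; maximum flow = 6.
In the residual graph, reachable from Depot: {Depot, Y3}.
Min-cut edges: Depot→HubA (2), Y3→Y1 (2), Y3→Jct1 (2); capacity 2 + 2 + 2 = 6.
This cut is saturated, so no flow can exceed 6.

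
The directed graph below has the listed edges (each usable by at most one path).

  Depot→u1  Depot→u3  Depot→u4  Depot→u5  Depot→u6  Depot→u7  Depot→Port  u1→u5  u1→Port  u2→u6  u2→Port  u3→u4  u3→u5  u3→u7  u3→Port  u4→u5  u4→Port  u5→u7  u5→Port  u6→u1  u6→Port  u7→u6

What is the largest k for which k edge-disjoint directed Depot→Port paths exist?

Assign every edge capacity 1; by Menger, the answer equals the max flow.
Path Depot→Port (+1); total 1.
Path Depot→u1→Port (+1); total 2.
Path Depot→u3→Port (+1); total 3.
Path Depot→u4→Port (+1); total 4.
Path Depot→u5→Port (+1); total 5.
Path Depot→u6→Port (+1); total 6.
No residual Depot→Port path; max flow = 6.
Certifying cut of size 6: {Depot→Port, Depot→u3, Depot→u4, u1→Port, u5→Port, u6→Port}.

6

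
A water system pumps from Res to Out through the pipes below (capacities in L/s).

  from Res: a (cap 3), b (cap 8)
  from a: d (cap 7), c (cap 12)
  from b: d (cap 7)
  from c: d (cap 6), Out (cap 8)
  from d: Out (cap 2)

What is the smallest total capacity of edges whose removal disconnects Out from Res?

Augment Res→a→c→Out: bottleneck 3, flow now 3.
Augment Res→b→d→Out: bottleneck 2, flow now 5.
No augmenting path remains; maximum flow = 5.
By max-flow min-cut, the minimum cut capacity equals the max flow.
In the residual graph, reachable from Res: {Res, b, d}.
Min-cut edges: Res→a (3), d→Out (2); capacity 3 + 2 = 5.

5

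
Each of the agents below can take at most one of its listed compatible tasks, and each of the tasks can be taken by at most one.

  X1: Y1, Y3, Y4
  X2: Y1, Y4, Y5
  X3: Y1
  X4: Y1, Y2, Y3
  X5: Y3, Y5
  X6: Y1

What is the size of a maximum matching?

Unit-capacity flow: source→left, listed edges, right→sink; max matching = max flow.
Augmenting path X1→Y1 (+1); matched 1.
Augmenting path X2→Y4 (+1); matched 2.
Augmenting path X4→Y2 (+1); matched 3.
Augmenting path X5→Y3 (+1); matched 4.
Augmenting path X3→Y1→X1→Y3→X5→Y5 (+1); matched 5.
No augmenting path remains; maximum matching = 5.
König certificate: {X1, X2, X4, X5, Y1} is a vertex cover of size 5 (every listed pair touches it), so no matching can be larger.

5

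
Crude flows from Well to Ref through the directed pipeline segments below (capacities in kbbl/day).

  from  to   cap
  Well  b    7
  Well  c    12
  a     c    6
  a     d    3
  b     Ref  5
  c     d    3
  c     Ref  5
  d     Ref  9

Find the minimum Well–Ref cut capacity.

13

Augment Well→b→Ref: bottleneck 5, flow now 5.
Augment Well→c→Ref: bottleneck 5, flow now 10.
Augment Well→c→d→Ref: bottleneck 3, flow now 13.
No augmenting path remains; maximum flow = 13.
By max-flow min-cut, the minimum cut capacity equals the max flow.
In the residual graph, reachable from Well: {Well, b, c}.
Min-cut edges: b→Ref (5), c→d (3), c→Ref (5); capacity 5 + 3 + 5 = 13.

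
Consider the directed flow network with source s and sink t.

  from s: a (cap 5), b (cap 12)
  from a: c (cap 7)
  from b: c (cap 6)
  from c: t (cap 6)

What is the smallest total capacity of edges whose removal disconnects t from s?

Augment s→a→c→t: bottleneck 5, flow now 5.
Augment s→b→c→t: bottleneck 1, flow now 6.
No augmenting path remains; maximum flow = 6.
By max-flow min-cut, the minimum cut capacity equals the max flow.
In the residual graph, reachable from s: {s, a, b, c}.
Min-cut edges: c→t (6); capacity 6 = 6.

6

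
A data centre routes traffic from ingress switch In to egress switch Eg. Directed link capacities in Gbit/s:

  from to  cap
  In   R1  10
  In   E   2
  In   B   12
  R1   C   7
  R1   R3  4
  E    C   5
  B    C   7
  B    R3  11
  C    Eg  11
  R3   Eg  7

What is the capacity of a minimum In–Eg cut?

Augment In→R1→C→Eg: bottleneck 7, flow now 7.
Augment In→R1→R3→Eg: bottleneck 3, flow now 10.
Augment In→E→C→Eg: bottleneck 2, flow now 12.
Augment In→B→C→Eg: bottleneck 2, flow now 14.
Augment In→B→R3→Eg: bottleneck 4, flow now 18.
No augmenting path remains; maximum flow = 18.
By max-flow min-cut, the minimum cut capacity equals the max flow.
In the residual graph, reachable from In: {In, R1, E, B, C, R3}.
Min-cut edges: C→Eg (11), R3→Eg (7); capacity 11 + 7 = 18.

18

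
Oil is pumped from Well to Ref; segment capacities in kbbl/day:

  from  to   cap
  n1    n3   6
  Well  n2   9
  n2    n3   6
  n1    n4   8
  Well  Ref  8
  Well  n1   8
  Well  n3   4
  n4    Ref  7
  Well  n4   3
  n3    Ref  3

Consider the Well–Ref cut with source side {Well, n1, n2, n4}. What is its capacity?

Edges leaving {Well, n1, n2, n4}: Well→n3 (4), Well→Ref (8), n1→n3 (6), n2→n3 (6), n4→Ref (7).
Cut capacity = 4 + 8 + 6 + 6 + 7 = 31.

31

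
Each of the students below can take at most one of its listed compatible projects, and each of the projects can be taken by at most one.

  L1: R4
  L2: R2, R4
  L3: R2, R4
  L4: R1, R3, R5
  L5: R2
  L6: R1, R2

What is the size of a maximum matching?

Unit-capacity flow: source→left, listed edges, right→sink; max matching = max flow.
Augmenting path L1→R4 (+1); matched 1.
Augmenting path L2→R2 (+1); matched 2.
Augmenting path L4→R1 (+1); matched 3.
Augmenting path L6→R1→L4→R3 (+1); matched 4.
No augmenting path remains; maximum matching = 4.
König certificate: {L4, L6, R2, R4} is a vertex cover of size 4 (every listed pair touches it), so no matching can be larger.

4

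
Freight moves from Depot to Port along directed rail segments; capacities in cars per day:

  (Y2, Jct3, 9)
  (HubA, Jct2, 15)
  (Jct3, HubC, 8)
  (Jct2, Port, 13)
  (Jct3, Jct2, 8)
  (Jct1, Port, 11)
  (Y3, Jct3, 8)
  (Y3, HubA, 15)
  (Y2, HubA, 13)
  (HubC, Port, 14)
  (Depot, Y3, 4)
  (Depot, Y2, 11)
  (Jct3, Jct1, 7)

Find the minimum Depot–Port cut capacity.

15

Augment Depot→Y2→Jct3→Jct1→Port: bottleneck 7, flow now 7.
Augment Depot→Y2→Jct3→HubC→Port: bottleneck 2, flow now 9.
Augment Depot→Y2→HubA→Jct2→Port: bottleneck 2, flow now 11.
Augment Depot→Y3→Jct3→HubC→Port: bottleneck 4, flow now 15.
No augmenting path remains; maximum flow = 15.
By max-flow min-cut, the minimum cut capacity equals the max flow.
In the residual graph, reachable from Depot: {Depot}.
Min-cut edges: Depot→Y2 (11), Depot→Y3 (4); capacity 11 + 4 = 15.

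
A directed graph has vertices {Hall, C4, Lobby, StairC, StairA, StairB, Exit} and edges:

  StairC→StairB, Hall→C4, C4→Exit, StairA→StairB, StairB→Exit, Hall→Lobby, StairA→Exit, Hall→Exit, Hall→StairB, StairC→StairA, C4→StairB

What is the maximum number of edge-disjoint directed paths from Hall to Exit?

3

Assign every edge capacity 1; by Menger, the answer equals the max flow.
Path Hall→Exit (+1); total 1.
Path Hall→C4→Exit (+1); total 2.
Path Hall→StairB→Exit (+1); total 3.
No residual Hall→Exit path; max flow = 3.
Certifying cut of size 3: {Hall→C4, Hall→Exit, Hall→StairB}.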